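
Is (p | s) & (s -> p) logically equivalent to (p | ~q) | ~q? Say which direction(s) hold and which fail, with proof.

[⇒] Assume the antecedent. If q is true, the antecedent forces (q = T, p = T, s = F) or (q = T, p = T, s = T), and (p | ~q) | ~q holds there. If q is false, (p | ~q) | ~q reduces to true regardless of the other variables. Either way (p | ~q) | ~q holds.

[⇐] This fails. Under q = F, p = F, s = F, the left side is false but the right side is true.

The forward direction holds; the converse fails.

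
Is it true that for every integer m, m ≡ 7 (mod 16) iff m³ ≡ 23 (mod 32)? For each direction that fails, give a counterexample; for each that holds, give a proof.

Converse. The residues r modulo 32 with r³ ≡ 23 (mod 32) are exactly {7}, and each is ≡ 7 (mod 16).

Forward direction. This fails: take m = 23. Then 23 ≡ 7 (mod 16), but 23³ = 12167 ≡ 7 (mod 32), not 23.

(⇒) fails; (⇐) holds.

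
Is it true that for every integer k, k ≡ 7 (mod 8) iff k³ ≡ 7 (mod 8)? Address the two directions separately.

Both implications hold.

(⟹) Suppose k ≡ 7 (mod 8). Write k = 8j + 7. Then (8j + 7)³ = 512j³ + 1344j² + 1176j + 343 = 8(64j³ + 168j² + 147j + 42) + 7, so k³ ≡ 7 (mod 8).

(⟸) Conversely, suppose k³ ≡ 7 (mod 8). The only residue r in {0, …, 7} with r³ ≡ 7 (mod 8) is r = 7, so k ≡ 7 (mod 8).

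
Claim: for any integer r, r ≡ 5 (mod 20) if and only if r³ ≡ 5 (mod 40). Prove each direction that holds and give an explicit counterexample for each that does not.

Not equivalent: only (⇐) holds.

(⟹) This fails: take r = 25. Then 25 ≡ 5 (mod 20), but 25³ = 15625 ≡ 25 (mod 40), not 5.

(⟸) Conversely, the residues r modulo 40 with r³ ≡ 5 (mod 40) are exactly {5}, and each is ≡ 5 (mod 20).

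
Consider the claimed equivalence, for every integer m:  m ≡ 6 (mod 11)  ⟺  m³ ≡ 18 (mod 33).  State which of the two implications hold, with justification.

Not equivalent: only (⇐) holds.

[⇐] The residues r modulo 33 with r³ ≡ 18 (mod 33) are exactly {6}, and each is ≡ 6 (mod 11).

[⇒] This fails: take m = 17. Then 17 ≡ 6 (mod 11), but 17³ = 4913 ≡ 29 (mod 33), not 18.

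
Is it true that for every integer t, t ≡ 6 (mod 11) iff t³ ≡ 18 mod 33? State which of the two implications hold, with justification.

(⇒) This fails: take t = 17. Then 17 ≡ 6 (mod 11), but 17³ = 4913 ≡ 29 (mod 33), not 18.

(⇐) Conversely, the residues r modulo 33 with r³ ≡ 18 (mod 33) are exactly {6}, and each is ≡ 6 (mod 11).

Only the reverse direction holds.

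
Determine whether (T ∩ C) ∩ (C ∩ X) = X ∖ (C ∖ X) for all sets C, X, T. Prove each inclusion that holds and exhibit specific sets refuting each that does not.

The sets are not equal: only the forward inclusion holds.

(⊆) Let x ∈ (T ∩ C) ∩ (C ∩ X). Then x ∈ C ∩ X ∩ T, from which x ∈ X ∖ (C ∖ X).

(⊇) This inclusion fails. Take C = ∅, X = {1}, T = ∅; then 1 ∈ X ∖ (C ∖ X) but 1 ∉ (T ∩ C) ∩ (C ∩ X).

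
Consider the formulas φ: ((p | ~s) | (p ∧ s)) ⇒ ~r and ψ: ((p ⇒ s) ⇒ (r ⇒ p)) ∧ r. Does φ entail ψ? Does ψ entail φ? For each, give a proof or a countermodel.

(⇒) fails and (⇐) fails.

(⇒) This fails. Under p = F, s = F, r = F, the left side is true but the right side is false.

(⇐) This fails. Under p = T, s = F, r = T, the left side is false but the right side is true.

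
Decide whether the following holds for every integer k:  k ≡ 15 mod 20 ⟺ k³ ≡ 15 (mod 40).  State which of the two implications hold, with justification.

[⇒] This fails: take k = 35. Then 35 ≡ 15 (mod 20), but 35³ = 42875 ≡ 35 (mod 40), not 15.

[⇐] Conversely, the residues r modulo 40 with r³ ≡ 15 (mod 40) are exactly {15}, and each is ≡ 15 (mod 20).

Not equivalent: only (⇐) holds.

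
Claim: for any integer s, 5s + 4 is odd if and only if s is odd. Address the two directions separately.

Equivalent; both directions hold.

(→) Suppose 5s + 4 is odd. Since 5 is odd, 5s and s have the same parity, so 5s + 4 ≡ s + 4 (mod 2). As 4 is even, 5s + 4 is odd exactly when s is odd. Thus s is odd.

(←) Conversely, suppose s is odd; write s = 2j + 1. Then 5s + 4 = 5·(2j + 1) + 4 = 2·5j + 9, which is odd.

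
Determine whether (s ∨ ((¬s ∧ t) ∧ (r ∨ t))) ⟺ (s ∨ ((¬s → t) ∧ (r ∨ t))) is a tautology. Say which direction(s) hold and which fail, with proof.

Both directions hold.

[⇒] Assume the antecedent. If t is true, s ∨ ((¬s → t) ∧ (r ∨ t)) reduces to true regardless of the other variables. If t is false, the antecedent forces (r = F, t = F, s = T) or (r = T, t = F, s = T), and s ∨ ((¬s → t) ∧ (r ∨ t)) holds there. Either way s ∨ ((¬s → t) ∧ (r ∨ t)) holds.

[⇐] Assume the antecedent. If t is true, s ∨ ((¬s ∧ t) ∧ (r ∨ t)) reduces to true regardless of the other variables. If t is false, the antecedent forces (r = F, t = F, s = T) or (r = T, t = F, s = T), and s ∨ ((¬s ∧ t) ∧ (r ∨ t)) holds there. Either way s ∨ ((¬s ∧ t) ∧ (r ∨ t)) holds.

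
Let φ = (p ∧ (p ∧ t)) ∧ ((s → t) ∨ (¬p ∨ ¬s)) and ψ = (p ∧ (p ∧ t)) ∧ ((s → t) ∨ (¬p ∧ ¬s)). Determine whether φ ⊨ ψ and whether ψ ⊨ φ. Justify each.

Forward direction. Assume the antecedent. If t is true, the antecedent forces (t = T, s = F, p = T) or (t = T, s = T, p = T), and the consequent holds there. If t is false, the antecedent cannot hold. Either way the consequent holds.

Converse. Assume the antecedent. If t is true, the antecedent forces (t = T, s = F, p = T) or (t = T, s = T, p = T), and the consequent holds there. If t is false, the antecedent cannot hold. Either way the consequent holds.

Both directions hold.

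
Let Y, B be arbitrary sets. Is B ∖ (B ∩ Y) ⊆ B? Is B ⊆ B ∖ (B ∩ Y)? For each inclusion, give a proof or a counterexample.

(⟹) Let x ∈ B ∖ (B ∩ Y). Then x ∈ B and x ∉ Y, from which x ∈ B.

(⟸) This inclusion fails. Take Y = {1}, B = {1}; then 1 ∈ B but 1 ∉ B ∖ (B ∩ Y).

(⊆) holds; (⊇) fails.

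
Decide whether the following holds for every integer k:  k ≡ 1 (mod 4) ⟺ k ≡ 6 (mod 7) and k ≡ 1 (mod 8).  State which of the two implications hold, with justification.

The forward direction fails; the converse holds.

(⇐) If k ≡ 6 (mod 7) and k ≡ 1 (mod 8), then by the Chinese remainder theorem k ≡ 41 (mod 56). Since 41 ≡ 1 (mod 4) and 4 ∣ 56, we get k ≡ 1 (mod 4).

(⇒) This fails: k = 1 gives 1 ≡ 1 (mod 4) but 1 ≡ 1 (mod 7), so the conjunction on the right does not hold.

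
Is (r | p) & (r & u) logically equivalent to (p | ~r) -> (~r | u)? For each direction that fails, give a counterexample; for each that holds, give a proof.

[⇒] Assume the antecedent. If p is true, the antecedent forces (p = T, r = T, u = T), and (p | ~r) -> (~r | u) holds there. If p is false, (p | ~r) -> (~r | u) reduces to true regardless of the other variables. Either way (p | ~r) -> (~r | u) holds.

[⇐] This fails. Under p = F, r = F, u = F, the left side is false but the right side is true.

Only the forward implication holds.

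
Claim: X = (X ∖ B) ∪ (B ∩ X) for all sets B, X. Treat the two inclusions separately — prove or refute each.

The two sets are equal.

(⊆) Let x ∈ X. Then either x ∈ X and x ∉ B; or x ∈ B ∩ X. In each case x ∈ (X ∖ B) ∪ (B ∩ X), so X ⊆ (X ∖ B) ∪ (B ∩ X).

(⊇) Let x ∈ (X ∖ B) ∪ (B ∩ X). Then either x ∈ X and x ∉ B; or x ∈ B ∩ X. In each case x ∈ X, so (X ∖ B) ∪ (B ∩ X) ⊆ X.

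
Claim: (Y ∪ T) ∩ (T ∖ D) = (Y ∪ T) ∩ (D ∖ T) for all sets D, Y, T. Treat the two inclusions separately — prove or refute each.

Both inclusions fail.

(⟹) This inclusion fails. Take D = ∅, Y = ∅, T = {1}; then 1 ∈ (Y ∪ T) ∩ (T ∖ D) but 1 ∉ (Y ∪ T) ∩ (D ∖ T).

(⟸) This inclusion fails. Take D = {1}, Y = {1}, T = ∅; then 1 ∈ (Y ∪ T) ∩ (D ∖ T) but 1 ∉ (Y ∪ T) ∩ (T ∖ D).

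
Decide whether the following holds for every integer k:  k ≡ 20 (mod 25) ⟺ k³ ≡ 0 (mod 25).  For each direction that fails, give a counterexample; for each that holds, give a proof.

Not equivalent: only (⇒) holds.

(⟹) Suppose k ≡ 20 (mod 25). Write k = 25j + 20. Then (25j + 20)³ = 15625j³ + 37500j² + 30000j + 8000 = 25(625j³ + 1500j² + 1200j + 320) + 0, so k³ ≡ 0 (mod 25).

(⟸) This fails: take k = 0. Then 0³ = 0 ≡ 0 (mod 25), yet 0 ≡ 0 (mod 25), not 20.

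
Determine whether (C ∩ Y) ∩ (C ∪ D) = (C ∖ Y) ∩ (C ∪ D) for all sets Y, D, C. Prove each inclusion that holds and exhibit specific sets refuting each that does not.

(⊆) fails and (⊇) fails.

Forward inclusion. This inclusion fails. Take Y = {1}, D = ∅, C = {1}; then 1 ∈ (C ∩ Y) ∩ (C ∪ D) but 1 ∉ (C ∖ Y) ∩ (C ∪ D).

Reverse inclusion. This inclusion fails. Take Y = ∅, D = ∅, C = {1}; then 1 ∈ (C ∖ Y) ∩ (C ∪ D) but 1 ∉ (C ∩ Y) ∩ (C ∪ D).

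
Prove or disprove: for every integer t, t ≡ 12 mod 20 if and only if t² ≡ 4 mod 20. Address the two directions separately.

The forward direction holds; the converse fails.

[⇐] This fails: take t = 2. Then 2² = 4 ≡ 4 (mod 20), yet 2 ≡ 2 (mod 20), not 12.

[⇒] Suppose t ≡ 12 mod 20. Write t = 20j + 12. Then (20j + 12)² = 400j² + 480j + 144 = 20(20j² + 24j + 7) + 4, so t² ≡ 4 (mod 20).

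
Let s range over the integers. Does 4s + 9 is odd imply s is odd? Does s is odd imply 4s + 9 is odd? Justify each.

(⇒) fails; (⇐) holds.

Forward direction. This fails: take s = 0. Then 4s + 9 = 9, which is odd, yet s = 0 is even, not odd.

Converse. Suppose s is odd. Since 4 is even, 4s is even for every s, so 4s + 9 has the same parity as 9, which is odd. Hence 4s + 9 is odd.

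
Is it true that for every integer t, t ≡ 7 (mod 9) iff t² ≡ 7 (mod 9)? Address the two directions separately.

Neither implication holds.

(⟹) This fails: take t = 7. Then 7 ≡ 7 (mod 9), but 7² = 49 ≡ 4 (mod 9), not 7.

(⟸) This fails: take t = 4. Then 4² = 16 ≡ 7 (mod 9), yet 4 ≡ 4 (mod 9), not 7.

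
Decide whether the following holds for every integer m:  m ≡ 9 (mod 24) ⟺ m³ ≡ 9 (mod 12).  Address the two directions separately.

Not equivalent: only (⇒) holds.

(→) Suppose m ≡ 9 (mod 24). Then m³ ≡ 9³ = 729 (mod 24), and since 12 ∣ 24, also m³ ≡ 9 (mod 12).

(←) This fails: take m = 21. Then 21³ = 9261 ≡ 9 (mod 12), yet 21 ≡ 21 (mod 24), not 9.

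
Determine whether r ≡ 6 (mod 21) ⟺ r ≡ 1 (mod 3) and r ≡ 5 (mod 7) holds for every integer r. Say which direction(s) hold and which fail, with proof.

(⇒) This fails: r = 6 gives 6 ≡ 6 (mod 21) but 6 ≡ 0 (mod 3), so the conjunction on the right does not hold.

(⇐) This fails: r = 19 satisfies both congruences on the right (19 ≡ 1 mod 3 and 19 ≡ 5 mod 7) yet 19 ≡ 19 (mod 21), not 6.

(⇒) fails and (⇐) fails.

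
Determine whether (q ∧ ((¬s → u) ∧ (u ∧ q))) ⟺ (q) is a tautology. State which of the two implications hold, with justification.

(→) Assume the antecedent. If u is true, the antecedent forces (u = T, q = T, s = F) or (u = T, q = T, s = T), and q holds there. If u is false, the antecedent cannot hold. Either way q holds.

(←) This fails. Under u = F, q = T, s = F, the left side is false but the right side is true.

Only the forward implication holds.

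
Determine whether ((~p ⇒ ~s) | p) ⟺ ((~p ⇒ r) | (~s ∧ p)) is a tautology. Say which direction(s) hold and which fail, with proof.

Both directions fail.

Forward direction. This fails. Under r = F, p = F, s = F, the left side is true but the right side is false.

Converse. This fails. Under r = T, p = F, s = T, the left side is false but the right side is true.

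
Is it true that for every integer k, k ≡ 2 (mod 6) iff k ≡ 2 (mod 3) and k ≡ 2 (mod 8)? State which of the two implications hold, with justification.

The forward direction fails; the converse holds.

[⇐] If k ≡ 2 (mod 3) and k ≡ 2 (mod 8), then by the Chinese remainder theorem k ≡ 2 (mod 24). Since 2 ≡ 2 (mod 6) and 6 ∣ 24, we get k ≡ 2 (mod 6).

[⇒] This fails: k = 8 gives 8 ≡ 2 (mod 6) but 8 ≡ 0 (mod 8), so the conjunction on the right does not hold.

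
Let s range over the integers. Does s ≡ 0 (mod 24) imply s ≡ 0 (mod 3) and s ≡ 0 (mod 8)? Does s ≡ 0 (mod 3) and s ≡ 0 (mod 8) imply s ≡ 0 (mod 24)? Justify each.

(⟹) Suppose s ≡ 0 (mod 24); write s = 24j + 0. Since 3 ∣ 24, reducing mod 3 gives s ≡ 0 (mod 3); since 8 ∣ 24, reducing mod 8 gives s ≡ 0 (mod 8).

(⟸) Conversely, if s ≡ 0 (mod 3) and s ≡ 0 (mod 8), then by the Chinese remainder theorem s ≡ 0 (mod 24). This is exactly s ≡ 0 (mod 24).

Both directions hold.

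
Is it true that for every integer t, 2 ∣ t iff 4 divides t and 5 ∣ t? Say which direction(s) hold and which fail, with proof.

(⇒) This fails: take t = 2. Certainly 2 ∣ 2, but 4 ∤ 2.

(⇐) Suppose 4 ∣ t and 5 ∣ t. Any common multiple of 4 and 5 is a multiple of their lcm; here gcd(4, 5) = 1, so lcm(4, 5) = 4·5 = 20, so 20 ∣ t. Since 2 ∣ 20, it follows that 2 ∣ t.

(⇒) fails; (⇐) holds.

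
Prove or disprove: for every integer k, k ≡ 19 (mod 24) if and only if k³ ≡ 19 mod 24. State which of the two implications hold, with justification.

(⇐) Suppose k³ ≡ 19 (mod 24). The only residue r in {0, …, 23} with r³ ≡ 19 (mod 24) is r = 19, so k ≡ 19 (mod 24).

(⇒) Suppose k ≡ 19 (mod 24). Write k = 24j + 19. Then (24j + 19)³ = 13824j³ + 32832j² + 25992j + 6859 = 24(576j³ + 1368j² + 1083j + 285) + 19, so k³ ≡ 19 (mod 24).

The biconditional holds.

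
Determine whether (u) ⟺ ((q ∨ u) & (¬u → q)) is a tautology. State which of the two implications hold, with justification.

The forward direction holds; the converse fails.

Forward direction. Assume the antecedent. If q is true, (q ∨ u) & (¬u → q) reduces to true regardless of the other variables. If q is false, the antecedent forces (q = F, u = T), and (q ∨ u) & (¬u → q) holds there. Either way (q ∨ u) & (¬u → q) holds.

Converse. This fails. Under q = T, u = F, the left side is false but the right side is true.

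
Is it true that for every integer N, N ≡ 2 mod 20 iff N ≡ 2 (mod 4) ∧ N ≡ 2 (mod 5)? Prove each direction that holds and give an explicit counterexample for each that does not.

Both directions hold; the statement is true.

Forward direction. Suppose N ≡ 2 (mod 20); write N = 20j + 2. Since 4 ∣ 20, reducing mod 4 gives N ≡ 2 (mod 4); since 5 ∣ 20, reducing mod 5 gives N ≡ 2 (mod 5).

Converse. If N ≡ 2 (mod 4) and N ≡ 2 (mod 5), then by the Chinese remainder theorem N ≡ 2 (mod 20). This is exactly N ≡ 2 (mod 20).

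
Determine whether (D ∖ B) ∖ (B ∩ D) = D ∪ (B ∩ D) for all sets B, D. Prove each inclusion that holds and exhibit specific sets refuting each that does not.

Forward inclusion. Let x ∈ (D ∖ B) ∖ (B ∩ D). Then x ∈ D and x ∉ B, from which x ∈ D ∪ (B ∩ D).

Reverse inclusion. This inclusion fails. Take B = {1}, D = {1}; then 1 ∈ D ∪ (B ∩ D) but 1 ∉ (D ∖ B) ∖ (B ∩ D).

Only the forward inclusion holds.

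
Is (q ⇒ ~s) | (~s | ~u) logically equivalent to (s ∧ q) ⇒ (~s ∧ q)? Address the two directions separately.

(→) This fails. Under q = T, s = T, u = F, the left side is true but the right side is false.

(←) Assume the antecedent. If q is true, the antecedent forces (q = T, s = F, u = F) or (q = T, s = F, u = T), and (q ⇒ ~s) | (~s | ~u) holds there. If q is false, (q ⇒ ~s) | (~s | ~u) reduces to true regardless of the other variables. Either way (q ⇒ ~s) | (~s | ~u) holds.

Not equivalent: only (⇐) holds.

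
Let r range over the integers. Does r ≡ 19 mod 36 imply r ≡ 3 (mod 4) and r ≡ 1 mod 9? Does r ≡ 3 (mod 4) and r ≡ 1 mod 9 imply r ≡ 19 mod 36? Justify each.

Both implications hold.

(⇒) Suppose r ≡ 19 (mod 36); write r = 36j + 19. Since 4 ∣ 36, reducing mod 4 gives r ≡ 19 ≡ 3 (mod 4); since 9 ∣ 36, reducing mod 9 gives r ≡ 19 ≡ 1 (mod 9).

(⇐) Conversely, if r ≡ 3 (mod 4) and r ≡ 1 (mod 9), then by the Chinese remainder theorem r ≡ 19 (mod 36). This is exactly r ≡ 19 (mod 36).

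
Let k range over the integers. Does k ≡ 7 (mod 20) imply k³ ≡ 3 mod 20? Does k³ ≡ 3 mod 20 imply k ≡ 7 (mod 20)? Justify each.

The biconditional holds.

(⇒) Suppose k ≡ 7 (mod 20). Write k = 20j + 7. Then (20j + 7)³ = 8000j³ + 8400j² + 2940j + 343 = 20(400j³ + 420j² + 147j + 17) + 3, so k³ ≡ 3 (mod 20).

(⇐) Conversely, suppose k³ ≡ 3 (mod 20). The only residue r in {0, …, 19} with r³ ≡ 3 (mod 20) is r = 7, so k ≡ 7 (mod 20).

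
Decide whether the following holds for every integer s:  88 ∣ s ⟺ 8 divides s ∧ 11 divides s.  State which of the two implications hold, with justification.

The biconditional holds.

(⇐) Suppose 8 ∣ s and 11 ∣ s. Any common multiple of 8 and 11 is a multiple of their lcm; here gcd(8, 11) = 1, so lcm(8, 11) = 8·11 = 88, so 88 ∣ s.

(⇒) If 88 ∣ s, write s = 88q. Since 88 = 11·8, s = 8·(11q), so 8 ∣ s; and since 88 = 8·11, s = 11·(8q), so 11 ∣ s.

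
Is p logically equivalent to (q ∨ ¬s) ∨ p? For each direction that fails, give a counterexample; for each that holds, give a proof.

(→) Assume the antecedent. If q is true, (q ∨ ¬s) ∨ p reduces to true regardless of the other variables. If q is false, the antecedent forces (q = F, p = T, s = F) or (q = F, p = T, s = T), and (q ∨ ¬s) ∨ p holds there. Either way (q ∨ ¬s) ∨ p holds.

(←) This fails. Under q = F, p = F, s = F, the left side is false but the right side is true.

(⇒) holds; (⇐) fails.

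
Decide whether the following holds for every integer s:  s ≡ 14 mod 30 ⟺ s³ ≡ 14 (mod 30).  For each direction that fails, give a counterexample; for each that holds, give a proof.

Both implications hold.

(→) Suppose s ≡ 14 mod 30. Write s = 30j + 14. Then (30j + 14)³ = 27000j³ + 37800j² + 17640j + 2744 = 30(900j³ + 1260j² + 588j + 91) + 14, so s³ ≡ 14 (mod 30).

(←) Conversely, suppose s³ ≡ 14 (mod 30). The only residue r in {0, …, 29} with r³ ≡ 14 (mod 30) is r = 14, so s ≡ 14 (mod 30).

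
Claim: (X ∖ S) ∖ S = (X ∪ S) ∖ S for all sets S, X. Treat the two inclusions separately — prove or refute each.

Both inclusions hold; the sets are equal.

(⟸) Let x ∈ (X ∪ S) ∖ S. Then x ∈ X and x ∉ S, from which x ∈ (X ∖ S) ∖ S.

(⟹) Let x ∈ (X ∖ S) ∖ S. Then x ∈ X and x ∉ S, from which x ∈ (X ∪ S) ∖ S.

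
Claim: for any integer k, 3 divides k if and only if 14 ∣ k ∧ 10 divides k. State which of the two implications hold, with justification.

(⇒) fails and (⇐) fails.

(⇒) This fails: take k = 3. Certainly 3 ∣ 3, but 14 ∤ 3.

(⇐) This fails: take k = 70. Both 14 ∣ 70 and 10 ∣ 70, yet 70 is not a multiple of 3 (since 70 = 23·3 + 1), so 3 ∤ 70.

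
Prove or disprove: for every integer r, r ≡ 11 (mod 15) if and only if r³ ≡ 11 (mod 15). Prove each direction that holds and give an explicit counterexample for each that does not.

Both implications hold.

(⟸) Suppose r³ ≡ 11 (mod 15). The only residue r in {0, …, 14} with r³ ≡ 11 (mod 15) is r = 11, so r ≡ 11 (mod 15).

(⟹) Suppose r ≡ 11 (mod 15). Write r = 15j + 11. Then (15j + 11)³ = 3375j³ + 7425j² + 5445j + 1331 = 15(225j³ + 495j² + 363j + 88) + 11, so r³ ≡ 11 (mod 15).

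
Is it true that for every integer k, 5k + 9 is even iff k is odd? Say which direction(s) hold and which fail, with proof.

Forward direction. Suppose 5k + 9 is even. Since 5 is odd, 5k and k have the same parity, so 5k + 9 ≡ k + 9 (mod 2). As 9 is odd, 5k + 9 is even exactly when k is odd. Thus k is odd.

Converse. Suppose k is odd; write k = 2j + 1. Then 5k + 9 = 5·(2j + 1) + 9 = 2·5j + 14, which is even.

Both implications hold.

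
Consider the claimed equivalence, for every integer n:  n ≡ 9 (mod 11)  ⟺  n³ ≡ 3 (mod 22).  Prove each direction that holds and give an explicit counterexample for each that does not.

The forward direction fails; the converse holds.

[⇒] This fails: take n = 20. Then 20 ≡ 9 (mod 11), but 20³ = 8000 ≡ 14 (mod 22), not 3.

[⇐] Conversely, the residues r modulo 22 with r³ ≡ 3 (mod 22) are exactly {9}, and each is ≡ 9 (mod 11).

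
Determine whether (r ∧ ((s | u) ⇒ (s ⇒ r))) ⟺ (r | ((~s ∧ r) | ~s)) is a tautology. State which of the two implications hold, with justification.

(⟹) Assume the antecedent. If r is true, r | ((~s ∧ r) | ~s) reduces to true regardless of the other variables. If r is false, the antecedent cannot hold. Either way r | ((~s ∧ r) | ~s) holds.

(⟸) This fails. Under r = F, s = F, u = F, the left side is false but the right side is true.

The forward direction holds; the converse fails.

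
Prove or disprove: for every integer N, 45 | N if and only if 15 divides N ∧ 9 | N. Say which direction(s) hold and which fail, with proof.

(⟹) If 45 ∣ N, write N = 45q. Since 45 = 3·15, N = 15·(3q), so 15 ∣ N; and since 45 = 5·9, N = 9·(5q), so 9 ∣ N.

(⟸) Suppose 15 ∣ N and 9 ∣ N. Any common multiple of 15 and 9 is a multiple of their lcm; here lcm(15, 9) = 15·9/gcd(15, 9) = 135/3 = 45, so 45 ∣ N.

Both implications hold.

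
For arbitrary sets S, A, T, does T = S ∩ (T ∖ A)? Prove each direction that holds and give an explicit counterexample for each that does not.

Forward inclusion. This inclusion fails. Take S = ∅, A = ∅, T = {1}; then 1 ∈ T but 1 ∉ S ∩ (T ∖ A).

Reverse inclusion. Let x ∈ S ∩ (T ∖ A). Then x ∈ S ∩ T and x ∉ A, from which x ∈ T.

(⊆) fails; (⊇) holds.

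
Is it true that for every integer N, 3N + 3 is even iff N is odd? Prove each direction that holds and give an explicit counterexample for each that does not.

Forward direction. Suppose 3N + 3 is even. Since 3 is odd, 3N and N have the same parity, so 3N + 3 ≡ N + 3 (mod 2). As 3 is odd, 3N + 3 is even exactly when N is odd. Thus N is odd.

Converse. Suppose N is odd; write N = 2j + 1. Then 3N + 3 = 3·(2j + 1) + 3 = 2·3j + 6, which is even.

Both directions hold.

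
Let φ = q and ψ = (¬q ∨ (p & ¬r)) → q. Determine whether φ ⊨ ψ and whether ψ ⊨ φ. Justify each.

Both implications hold.

(⇐) Assume the antecedent. If r is true, the antecedent forces (r = T, q = T, p = F) or (r = T, q = T, p = T), and q holds there. If r is false, the antecedent forces (r = F, q = T, p = F) or (r = F, q = T, p = T), and q holds there. Either way q holds.

(⇒) Assume the antecedent. If r is true, the antecedent forces (r = T, q = T, p = F) or (r = T, q = T, p = T), and (¬q ∨ (p & ¬r)) → q holds there. If r is false, the antecedent forces (r = F, q = T, p = F) or (r = F, q = T, p = T), and (¬q ∨ (p & ¬r)) → q holds there. Either way (¬q ∨ (p & ¬r)) → q holds.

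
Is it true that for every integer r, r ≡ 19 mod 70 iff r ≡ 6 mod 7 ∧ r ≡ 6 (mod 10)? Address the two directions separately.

(⇒) This fails: r = 19 gives 19 ≡ 19 (mod 70) but 19 ≡ 5 (mod 7), so the conjunction on the right does not hold.

(⇐) This fails: r = 6 satisfies both congruences on the right (6 ≡ 6 mod 7 and 6 ≡ 6 mod 10) yet 6 ≡ 6 (mod 70), not 19.

Neither implication holds.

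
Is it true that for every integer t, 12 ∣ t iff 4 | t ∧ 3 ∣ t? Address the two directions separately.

Both directions hold.

(⟹) If 12 ∣ t, write t = 12q. Since 12 = 3·4, t = 4·(3q), so 4 ∣ t; and since 12 = 4·3, t = 3·(4q), so 3 ∣ t.

(⟸) Suppose 4 ∣ t and 3 ∣ t. Any common multiple of 4 and 3 is a multiple of their lcm; here gcd(4, 3) = 1, so lcm(4, 3) = 4·3 = 12, so 12 ∣ t.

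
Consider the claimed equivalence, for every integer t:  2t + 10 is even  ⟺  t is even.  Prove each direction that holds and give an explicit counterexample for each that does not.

(→) This fails: take t = 1. Then 2t + 10 = 12, which is even, yet t = 1 is odd, not even.

(←) Suppose t is even. Since 2 is even, 2t is even for every t, so 2t + 10 has the same parity as 10, which is even. Hence 2t + 10 is even.

Not equivalent: only (⇐) holds.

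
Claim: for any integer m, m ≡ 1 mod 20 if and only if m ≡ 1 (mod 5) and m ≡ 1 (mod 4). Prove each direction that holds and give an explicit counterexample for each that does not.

(⟹) Suppose m ≡ 1 (mod 20); write m = 20j + 1. Since 5 ∣ 20, reducing mod 5 gives m ≡ 1 (mod 5); since 4 ∣ 20, reducing mod 4 gives m ≡ 1 (mod 4).

(⟸) Conversely, if m ≡ 1 (mod 5) and m ≡ 1 (mod 4), then by the Chinese remainder theorem m ≡ 1 (mod 20). This is exactly m ≡ 1 (mod 20).

Equivalent; both directions hold.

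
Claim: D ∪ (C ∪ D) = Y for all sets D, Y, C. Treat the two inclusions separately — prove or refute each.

(⊆) This inclusion fails. Take D = {1}, Y = ∅, C = ∅; then 1 ∈ D ∪ (C ∪ D) but 1 ∉ Y.

(⊇) This inclusion fails. Take D = ∅, Y = {1}, C = ∅; then 1 ∈ Y but 1 ∉ D ∪ (C ∪ D).

(⊆) fails and (⊇) fails.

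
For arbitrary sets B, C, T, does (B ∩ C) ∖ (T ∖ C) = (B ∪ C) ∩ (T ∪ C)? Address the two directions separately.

(⟹) Let x ∈ (B ∩ C) ∖ (T ∖ C). Then either x ∈ B ∩ C and x ∉ T; or x ∈ B ∩ C ∩ T. In each case x ∈ (B ∪ C) ∩ (T ∪ C), so (B ∩ C) ∖ (T ∖ C) ⊆ (B ∪ C) ∩ (T ∪ C).

(⟸) This inclusion fails. Take B = ∅, C = {1}, T = ∅; then 1 ∈ (B ∪ C) ∩ (T ∪ C) but 1 ∉ (B ∩ C) ∖ (T ∖ C).

Only the forward inclusion holds.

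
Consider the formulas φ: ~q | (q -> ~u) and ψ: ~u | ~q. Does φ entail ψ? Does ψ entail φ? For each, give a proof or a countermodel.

(⟹) Assume the antecedent. If q is true, the antecedent forces (q = T, u = F), and ~u | ~q holds there. If q is false, ~u | ~q reduces to true regardless of the other variables. Either way ~u | ~q holds.

(⟸) Assume the antecedent. If q is true, the antecedent forces (q = T, u = F), and ~q | (q -> ~u) holds there. If q is false, ~q | (q -> ~u) reduces to true regardless of the other variables. Either way ~q | (q -> ~u) holds.

Both implications hold.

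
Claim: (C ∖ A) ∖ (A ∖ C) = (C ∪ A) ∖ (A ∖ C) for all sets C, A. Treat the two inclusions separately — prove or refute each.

(⊆) holds; (⊇) fails.

(⊇) This inclusion fails. Take C = {1}, A = {1}; then 1 ∈ (C ∪ A) ∖ (A ∖ C) but 1 ∉ (C ∖ A) ∖ (A ∖ C).

(⊆) Let x ∈ (C ∖ A) ∖ (A ∖ C). Then x ∈ C and x ∉ A, from which x ∈ (C ∪ A) ∖ (A ∖ C).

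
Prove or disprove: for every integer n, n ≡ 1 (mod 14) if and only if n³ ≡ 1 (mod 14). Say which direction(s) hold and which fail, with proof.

The forward direction holds; the converse fails.

[⇒] Suppose n ≡ 1 (mod 14). Write n = 14j + 1. Then (14j + 1)³ = 2744j³ + 588j² + 42j + 1 = 14(196j³ + 42j² + 3j) + 1, so n³ ≡ 1 (mod 14).

[⇐] This fails: take n = 9. Then 9³ = 729 ≡ 1 (mod 14), yet 9 ≡ 9 (mod 14), not 1.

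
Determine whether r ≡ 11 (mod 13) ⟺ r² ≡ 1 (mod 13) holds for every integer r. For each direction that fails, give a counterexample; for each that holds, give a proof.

(→) This fails: take r = 11. Then 11 ≡ 11 (mod 13), but 11² = 121 ≡ 4 (mod 13), not 1.

(←) This fails: take r = 1. Then 1² = 1 ≡ 1 (mod 13), yet 1 ≡ 1 (mod 13), not 11.

Both directions fail.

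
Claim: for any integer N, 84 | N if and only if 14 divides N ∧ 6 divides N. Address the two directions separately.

Not equivalent: only (⇒) holds.

(⇒) If 84 ∣ N, write N = 84q. Since 84 = 6·14, N = 14·(6q), so 14 ∣ N; and since 84 = 14·6, N = 6·(14q), so 6 ∣ N.

(⇐) This fails: take N = 42. Both 14 ∣ 42 and 6 ∣ 42, yet 42 is not a multiple of 84 (since 42 = 0·84 + 42), so 84 ∤ 42.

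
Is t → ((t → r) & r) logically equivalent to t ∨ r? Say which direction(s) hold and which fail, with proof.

[⇒] This fails. Under t = F, r = F, the left side is true but the right side is false.

[⇐] This fails. Under t = T, r = F, the left side is false but the right side is true.

Both directions fail.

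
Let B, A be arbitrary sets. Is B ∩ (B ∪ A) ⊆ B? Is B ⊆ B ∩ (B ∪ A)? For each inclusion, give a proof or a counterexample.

The two sets are equal.

(⟸) Let x ∈ B. Then either x ∈ B and x ∉ A; or x ∈ B ∩ A. In each case x ∈ B ∩ (B ∪ A), so B ⊆ B ∩ (B ∪ A).

(⟹) Let x ∈ B ∩ (B ∪ A). Then either x ∈ B and x ∉ A; or x ∈ B ∩ A. In each case x ∈ B, so B ∩ (B ∪ A) ⊆ B.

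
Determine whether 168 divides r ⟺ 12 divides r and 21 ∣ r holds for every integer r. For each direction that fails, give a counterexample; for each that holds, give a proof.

Converse. This fails: take r = 84. Both 12 ∣ 84 and 21 ∣ 84, yet 84 is not a multiple of 168 (since 84 = 0·168 + 84), so 168 ∤ 84.

Forward direction. If 168 ∣ r, write r = 168q. Since 168 = 14·12, r = 12·(14q), so 12 ∣ r; and since 168 = 8·21, r = 21·(8q), so 21 ∣ r.

Only the forward implication holds.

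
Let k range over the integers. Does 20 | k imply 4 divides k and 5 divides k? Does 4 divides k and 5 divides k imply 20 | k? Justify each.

Both directions hold; the statement is true.

(⇒) If 20 ∣ k, write k = 20q. Since 20 = 5·4, k = 4·(5q), so 4 ∣ k; and since 20 = 4·5, k = 5·(4q), so 5 ∣ k.

(⇐) Suppose 4 ∣ k and 5 ∣ k. Any common multiple of 4 and 5 is a multiple of their lcm; here gcd(4, 5) = 1, so lcm(4, 5) = 4·5 = 20, so 20 ∣ k.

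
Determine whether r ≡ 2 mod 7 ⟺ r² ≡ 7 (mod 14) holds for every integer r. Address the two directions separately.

(→) This fails: take r = 2. Then 2 ≡ 2 (mod 7), but 2² = 4 ≡ 4 (mod 14), not 7.

(←) This fails: take r = 7. Then 7² = 49 ≡ 7 (mod 14), yet 7 ≡ 0 (mod 7), not 2.

Both directions fail.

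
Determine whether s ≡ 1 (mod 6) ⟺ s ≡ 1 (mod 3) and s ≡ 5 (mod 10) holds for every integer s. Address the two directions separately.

(⇒) This fails: s = 1 gives 1 ≡ 1 (mod 6) but 1 ≡ 1 (mod 10), so the conjunction on the right does not hold.

(⇐) Conversely, if s ≡ 1 (mod 3) and s ≡ 5 (mod 10), then by the Chinese remainder theorem s ≡ 25 (mod 30). Since 25 ≡ 1 (mod 6) and 6 ∣ 30, we get s ≡ 1 (mod 6).

Only the converse holds.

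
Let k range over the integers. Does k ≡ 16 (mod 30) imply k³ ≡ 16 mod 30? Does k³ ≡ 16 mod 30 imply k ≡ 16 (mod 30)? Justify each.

Both implications hold.

(⟸) Suppose k³ ≡ 16 (mod 30). The only residue r in {0, …, 29} with r³ ≡ 16 (mod 30) is r = 16, so k ≡ 16 (mod 30).

(⟹) Suppose k ≡ 16 (mod 30). Write k = 30j + 16. Then (30j + 16)³ = 27000j³ + 43200j² + 23040j + 4096 = 30(900j³ + 1440j² + 768j + 136) + 16, so k³ ≡ 16 (mod 30).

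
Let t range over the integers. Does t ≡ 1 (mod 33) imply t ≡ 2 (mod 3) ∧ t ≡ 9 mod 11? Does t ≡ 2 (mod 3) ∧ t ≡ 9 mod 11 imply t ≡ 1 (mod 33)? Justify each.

Both directions fail.

Forward direction. This fails: t = 1 gives 1 ≡ 1 (mod 33) but 1 ≡ 1 (mod 3), so the conjunction on the right does not hold.

Converse. This fails: t = 20 satisfies both congruences on the right (20 ≡ 2 mod 3 and 20 ≡ 9 mod 11) yet 20 ≡ 20 (mod 33), not 1.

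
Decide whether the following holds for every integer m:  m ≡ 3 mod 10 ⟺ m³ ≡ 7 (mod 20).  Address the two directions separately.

(⇐) The residues r modulo 20 with r³ ≡ 7 (mod 20) are exactly {3}, and each is ≡ 3 (mod 10).

(⇒) This fails: take m = 13. Then 13 ≡ 3 (mod 10), but 13³ = 2197 ≡ 17 (mod 20), not 7.

Only the converse holds.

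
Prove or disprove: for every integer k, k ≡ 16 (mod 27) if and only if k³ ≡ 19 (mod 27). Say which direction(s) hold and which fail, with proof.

(⇒) Suppose k ≡ 16 (mod 27). Write k = 27j + 16. Then (27j + 16)³ = 19683j³ + 34992j² + 20736j + 4096 = 27(729j³ + 1296j² + 768j + 151) + 19, so k³ ≡ 19 (mod 27).

(⇐) This fails: take k = 7. Then 7³ = 343 ≡ 19 (mod 27), yet 7 ≡ 7 (mod 27), not 16.

The forward direction holds; the converse fails.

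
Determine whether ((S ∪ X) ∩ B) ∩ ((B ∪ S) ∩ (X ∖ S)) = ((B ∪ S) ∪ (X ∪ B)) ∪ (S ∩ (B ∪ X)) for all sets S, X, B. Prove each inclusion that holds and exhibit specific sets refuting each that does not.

Forward inclusion. Let x ∈ ((S ∪ X) ∩ B) ∩ ((B ∪ S) ∩ (X ∖ S)). Then x ∈ X ∩ B and x ∉ S, from which x ∈ ((B ∪ S) ∪ (X ∪ B)) ∪ (S ∩ (B ∪ X)).

Reverse inclusion. This inclusion fails. Take S = {1}, X = ∅, B = ∅; then 1 ∈ ((B ∪ S) ∪ (X ∪ B)) ∪ (S ∩ (B ∪ X)) but 1 ∉ ((S ∪ X) ∩ B) ∩ ((B ∪ S) ∩ (X ∖ S)).

(⊆) holds; (⊇) fails.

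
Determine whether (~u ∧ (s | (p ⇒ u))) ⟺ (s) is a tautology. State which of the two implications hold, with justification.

(⇒) fails and (⇐) fails.

Forward direction. This fails. Under p = F, u = F, s = F, the left side is true but the right side is false.

Converse. This fails. Under p = F, u = T, s = T, the left side is false but the right side is true.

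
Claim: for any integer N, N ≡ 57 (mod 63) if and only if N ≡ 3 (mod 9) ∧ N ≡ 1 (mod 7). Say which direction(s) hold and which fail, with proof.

Both directions hold; the statement is true.

Forward direction. Suppose N ≡ 57 (mod 63); write N = 63j + 57. Since 9 ∣ 63, reducing mod 9 gives N ≡ 57 ≡ 3 (mod 9); since 7 ∣ 63, reducing mod 7 gives N ≡ 57 ≡ 1 (mod 7).

Converse. If N ≡ 3 (mod 9) and N ≡ 1 (mod 7), then by the Chinese remainder theorem N ≡ 57 (mod 63). This is exactly N ≡ 57 (mod 63).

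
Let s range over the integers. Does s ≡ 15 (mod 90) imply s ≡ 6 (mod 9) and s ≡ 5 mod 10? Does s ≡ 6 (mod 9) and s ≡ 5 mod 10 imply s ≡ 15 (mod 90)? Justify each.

The biconditional holds.

Forward direction. Suppose s ≡ 15 (mod 90); write s = 90j + 15. Since 9 ∣ 90, reducing mod 9 gives s ≡ 15 ≡ 6 (mod 9); since 10 ∣ 90, reducing mod 10 gives s ≡ 15 ≡ 5 (mod 10).

Converse. If s ≡ 6 (mod 9) and s ≡ 5 (mod 10), then by the Chinese remainder theorem s ≡ 15 (mod 90). This is exactly s ≡ 15 (mod 90).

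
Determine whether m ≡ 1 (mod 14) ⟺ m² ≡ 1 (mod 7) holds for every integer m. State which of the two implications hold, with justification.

(⇒) holds; (⇐) fails.

(→) Suppose m ≡ 1 (mod 14). Then m² ≡ 1² = 1 (mod 14), and since 7 ∣ 14, also m² ≡ 1 (mod 7).

(←) This fails: take m = 6. Then 6² = 36 ≡ 1 (mod 7), yet 6 ≡ 6 (mod 14), not 1.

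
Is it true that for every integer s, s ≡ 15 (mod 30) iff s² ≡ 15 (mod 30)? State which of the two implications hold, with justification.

(⇐) Suppose s² ≡ 15 (mod 30). The only residue r in {0, …, 29} with r² ≡ 15 (mod 30) is r = 15, so s ≡ 15 (mod 30).

(⇒) Suppose s ≡ 15 (mod 30). Write s = 30j + 15. Then (30j + 15)² = 900j² + 900j + 225 = 30(30j² + 30j + 7) + 15, so s² ≡ 15 (mod 30).

Both implications hold.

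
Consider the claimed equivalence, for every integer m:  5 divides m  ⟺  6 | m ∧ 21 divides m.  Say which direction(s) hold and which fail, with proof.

Forward direction. This fails: take m = 5. Certainly 5 ∣ 5, but 6 ∤ 5.

Converse. This fails: take m = 42. Both 6 ∣ 42 and 21 ∣ 42, yet 42 is not a multiple of 5 (since 42 = 8·5 + 2), so 5 ∤ 42.

(⇒) fails and (⇐) fails.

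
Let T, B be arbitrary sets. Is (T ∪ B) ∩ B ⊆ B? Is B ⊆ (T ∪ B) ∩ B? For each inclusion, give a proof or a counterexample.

Forward inclusion. Let x ∈ (T ∪ B) ∩ B. Then either x ∈ B and x ∉ T; or x ∈ T ∩ B. In each case x ∈ B, so (T ∪ B) ∩ B ⊆ B.

Reverse inclusion. Let x ∈ B. Then either x ∈ B and x ∉ T; or x ∈ T ∩ B. In each case x ∈ (T ∪ B) ∩ B, so B ⊆ (T ∪ B) ∩ B.

The two sets are equal.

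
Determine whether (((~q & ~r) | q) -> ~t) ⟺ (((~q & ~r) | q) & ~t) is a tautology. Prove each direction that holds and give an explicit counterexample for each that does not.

(⇐) Assume the antecedent. If r is true, the antecedent forces (r = T, q = T, t = F), and ((~q & ~r) | q) -> ~t holds there. If r is false, the antecedent forces (r = F, q = F, t = F) or (r = F, q = T, t = F), and ((~q & ~r) | q) -> ~t holds there. Either way ((~q & ~r) | q) -> ~t holds.

(⇒) This fails. Under r = T, q = F, t = F, the left side is true but the right side is false.

Only the reverse direction holds.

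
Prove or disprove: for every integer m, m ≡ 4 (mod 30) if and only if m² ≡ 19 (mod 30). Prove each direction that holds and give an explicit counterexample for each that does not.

[⇒] This fails: take m = 4. Then 4 ≡ 4 (mod 30), but 4² = 16 ≡ 16 (mod 30), not 19.

[⇐] This fails: take m = 7. Then 7² = 49 ≡ 19 (mod 30), yet 7 ≡ 7 (mod 30), not 4.

Both directions fail.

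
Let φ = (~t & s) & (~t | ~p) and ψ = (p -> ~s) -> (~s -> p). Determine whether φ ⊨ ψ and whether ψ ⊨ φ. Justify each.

(⟹) Assume the antecedent. If p is true, (p -> ~s) -> (~s -> p) reduces to true regardless of the other variables. If p is false, the antecedent forces (p = F, t = F, s = T), and (p -> ~s) -> (~s -> p) holds there. Either way (p -> ~s) -> (~s -> p) holds.

(⟸) This fails. Under p = T, t = F, s = F, the left side is false but the right side is true.

Only the forward direction holds.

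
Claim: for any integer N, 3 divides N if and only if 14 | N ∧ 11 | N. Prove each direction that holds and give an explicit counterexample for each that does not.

(⟹) This fails: take N = 3. Certainly 3 ∣ 3, but 14 ∤ 3.

(⟸) This fails: take N = 154. Both 14 ∣ 154 and 11 ∣ 154, yet 154 is not a multiple of 3 (since 154 = 51·3 + 1), so 3 ∤ 154.

(⇒) fails and (⇐) fails.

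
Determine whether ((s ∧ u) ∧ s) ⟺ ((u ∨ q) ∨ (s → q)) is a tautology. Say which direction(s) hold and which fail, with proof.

(⇒) Assume the antecedent. If u is true, (u ∨ q) ∨ (s → q) reduces to true regardless of the other variables. If u is false, the antecedent cannot hold. Either way (u ∨ q) ∨ (s → q) holds.

(⇐) This fails. Under u = F, s = F, q = F, the left side is false but the right side is true.

The forward direction holds; the converse fails.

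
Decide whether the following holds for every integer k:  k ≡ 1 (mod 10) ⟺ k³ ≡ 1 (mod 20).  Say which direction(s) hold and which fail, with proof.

Only the converse holds.

Forward direction. This fails: take k = 11. Then 11 ≡ 1 (mod 10), but 11³ = 1331 ≡ 11 (mod 20), not 1.

Converse. The residues r modulo 20 with r³ ≡ 1 (mod 20) are exactly {1}, and each is ≡ 1 (mod 10).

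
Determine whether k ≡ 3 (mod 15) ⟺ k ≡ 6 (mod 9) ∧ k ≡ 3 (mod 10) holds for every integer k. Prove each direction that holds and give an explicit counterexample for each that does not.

Only the reverse direction holds.

(⇒) This fails: k = 3 gives 3 ≡ 3 (mod 15) but 3 ≡ 3 (mod 9), so the conjunction on the right does not hold.

(⇐) Conversely, if k ≡ 6 (mod 9) and k ≡ 3 (mod 10), then by the Chinese remainder theorem k ≡ 33 (mod 90). Since 33 ≡ 3 (mod 15) and 15 ∣ 90, we get k ≡ 3 (mod 15).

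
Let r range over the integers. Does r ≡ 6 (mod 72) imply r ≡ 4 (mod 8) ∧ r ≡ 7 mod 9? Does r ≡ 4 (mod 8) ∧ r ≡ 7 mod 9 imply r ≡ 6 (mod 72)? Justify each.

(⇒) This fails: r = 6 gives 6 ≡ 6 (mod 72) but 6 ≡ 6 (mod 8), so the conjunction on the right does not hold.

(⇐) This fails: r = 52 satisfies both congruences on the right (52 ≡ 4 mod 8 and 52 ≡ 7 mod 9) yet 52 ≡ 52 (mod 72), not 6.

Neither implication holds.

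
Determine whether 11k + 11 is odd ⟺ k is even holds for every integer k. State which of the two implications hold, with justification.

Equivalent; both directions hold.

(⟹) Suppose 11k + 11 is odd. Since 11 is odd, 11k and k have the same parity, so 11k + 11 ≡ k + 11 (mod 2). As 11 is odd, 11k + 11 is odd exactly when k is even. Thus k is even.

(⟸) Conversely, suppose k is even; write k = 2j. Then 11k + 11 = 11·(2j) + 11 = 2·11j + 11, which is odd.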